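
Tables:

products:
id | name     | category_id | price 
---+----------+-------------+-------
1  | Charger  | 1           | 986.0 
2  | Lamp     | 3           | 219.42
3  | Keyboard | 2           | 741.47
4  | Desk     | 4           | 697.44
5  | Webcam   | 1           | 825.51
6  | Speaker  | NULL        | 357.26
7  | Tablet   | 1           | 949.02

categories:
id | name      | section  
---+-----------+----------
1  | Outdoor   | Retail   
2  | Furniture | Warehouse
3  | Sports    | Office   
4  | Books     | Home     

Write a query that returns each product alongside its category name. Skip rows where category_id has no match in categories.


INNER JOIN keeps only products rows whose category_id matches an id in categories. Walk through each product:
  - product 1 (Charger): category_id=1 -> matches Outdoor
  - product 2 (Lamp): category_id=3 -> matches Sports
  - product 3 (Keyboard): category_id=2 -> matches Furniture
  - product 4 (Desk): category_id=4 -> matches Books
  - product 5 (Webcam): category_id=1 -> matches Outdoor
  - product 6 (Speaker): category_id=NULL, no match -> dropped
  - product 7 (Tablet): category_id=1 -> matches Outdoor
So 1 of 7 rows is dropped.

SQL:
SELECT a.name, b.name AS category
FROM products a
INNER JOIN categories b ON a.category_id = b.id

Result:
name     | category 
---------+----------
Charger  | Outdoor  
Lamp     | Sports   
Keyboard | Furniture
Desk     | Books    
Webcam   | Outdoor  
Tablet   | Outdoor  


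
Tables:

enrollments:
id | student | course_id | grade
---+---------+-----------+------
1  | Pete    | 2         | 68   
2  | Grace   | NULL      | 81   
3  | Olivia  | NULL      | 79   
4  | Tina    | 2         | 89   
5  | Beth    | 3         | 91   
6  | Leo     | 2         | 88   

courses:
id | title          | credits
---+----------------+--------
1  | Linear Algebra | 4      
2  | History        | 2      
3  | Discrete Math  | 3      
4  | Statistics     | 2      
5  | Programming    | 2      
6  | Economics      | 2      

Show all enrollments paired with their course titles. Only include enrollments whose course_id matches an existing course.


INNER JOIN keeps only enrollments rows whose course_id matches an id in courses. Walk through each enrollment:
  - enrollment 1 (Pete): course_id=2 -> matches History
  - enrollment 2 (Grace): course_id=NULL, no match -> dropped
  - enrollment 3 (Olivia): course_id=NULL, no match -> dropped
  - enrollment 4 (Tina): course_id=2 -> matches History
  - enrollment 5 (Beth): course_id=3 -> matches Discrete Math
  - enrollment 6 (Leo): course_id=2 -> matches History
So 2 of 6 rows are dropped.

SQL:
SELECT a.student, b.title AS course
FROM enrollments a
INNER JOIN courses b ON a.course_id = b.id

Result:
student | course       
--------+--------------
Pete    | History      
Tina    | History      
Beth    | Discrete Math
Leo     | History      


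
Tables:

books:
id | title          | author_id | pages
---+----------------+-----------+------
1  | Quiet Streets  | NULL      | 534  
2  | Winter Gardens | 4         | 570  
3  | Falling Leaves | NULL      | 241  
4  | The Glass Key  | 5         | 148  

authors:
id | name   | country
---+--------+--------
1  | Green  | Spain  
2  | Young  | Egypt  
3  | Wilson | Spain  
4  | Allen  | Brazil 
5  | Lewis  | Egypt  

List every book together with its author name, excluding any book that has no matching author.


INNER JOIN keeps only books rows whose author_id matches an id in authors. Walk through each book:
  - book 1 (Quiet Streets): author_id=NULL, no match -> dropped
  - book 2 (Winter Gardens): author_id=4 -> matches Allen
  - book 3 (Falling Leaves): author_id=NULL, no match -> dropped
  - book 4 (The Glass Key): author_id=5 -> matches Lewis
So 2 of 4 rows are dropped.

SQL:
SELECT a.title, b.name AS author
FROM books a
INNER JOIN authors b ON a.author_id = b.id

Result:
title          | author
---------------+-------
Winter Gardens | Allen 
The Glass Key  | Lewis 


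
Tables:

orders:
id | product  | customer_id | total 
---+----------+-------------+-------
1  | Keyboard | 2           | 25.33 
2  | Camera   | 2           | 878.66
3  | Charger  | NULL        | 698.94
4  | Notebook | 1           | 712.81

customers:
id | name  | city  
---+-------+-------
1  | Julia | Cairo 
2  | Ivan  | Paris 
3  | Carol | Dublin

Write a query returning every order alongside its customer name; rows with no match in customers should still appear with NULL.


LEFT JOIN keeps every row from orders (the left table); where customer_id has no match in customers, the customer columns become NULL. Walk through each order:
  - order 1 (Keyboard): customer_id=2 -> matches Ivan
  - order 2 (Camera): customer_id=2 -> matches Ivan
  - order 3 (Charger): customer_id=NULL, no match -> kept with NULL
  - order 4 (Notebook): customer_id=1 -> matches Julia
All 4 rows appear; 1 has NULL customer.

SQL:
SELECT a.product, b.name AS customer
FROM orders a
LEFT JOIN customers b ON a.customer_id = b.id

Result:
product  | customer
---------+---------
Keyboard | Ivan    
Camera   | Ivan    
Charger  | NULL    
Notebook | Julia   


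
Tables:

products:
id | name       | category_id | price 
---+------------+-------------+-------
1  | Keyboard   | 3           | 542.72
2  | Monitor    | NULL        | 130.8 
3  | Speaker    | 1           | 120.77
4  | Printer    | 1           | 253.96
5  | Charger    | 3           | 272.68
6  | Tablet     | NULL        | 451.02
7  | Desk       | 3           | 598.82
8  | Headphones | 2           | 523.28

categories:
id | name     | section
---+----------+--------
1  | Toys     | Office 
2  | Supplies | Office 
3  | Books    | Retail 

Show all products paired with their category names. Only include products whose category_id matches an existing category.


INNER JOIN keeps only products rows whose category_id matches an id in categories. Walk through each product:
  - product 1 (Keyboard): category_id=3 -> matches Books
  - product 2 (Monitor): category_id=NULL, no match -> dropped
  - product 3 (Speaker): category_id=1 -> matches Toys
  - product 4 (Printer): category_id=1 -> matches Toys
  - product 5 (Charger): category_id=3 -> matches Books
  - product 6 (Tablet): category_id=NULL, no match -> dropped
  - product 7 (Desk): category_id=3 -> matches Books
  - product 8 (Headphones): category_id=2 -> matches Supplies
So 2 of 8 rows are dropped.

SQL:
SELECT a.name, b.name AS category
FROM products a
INNER JOIN categories b ON a.category_id = b.id

Result:
name       | category
-----------+---------
Keyboard   | Books   
Speaker    | Toys    
Printer    | Toys    
Charger    | Books   
Desk       | Books   
Headphones | Supplies


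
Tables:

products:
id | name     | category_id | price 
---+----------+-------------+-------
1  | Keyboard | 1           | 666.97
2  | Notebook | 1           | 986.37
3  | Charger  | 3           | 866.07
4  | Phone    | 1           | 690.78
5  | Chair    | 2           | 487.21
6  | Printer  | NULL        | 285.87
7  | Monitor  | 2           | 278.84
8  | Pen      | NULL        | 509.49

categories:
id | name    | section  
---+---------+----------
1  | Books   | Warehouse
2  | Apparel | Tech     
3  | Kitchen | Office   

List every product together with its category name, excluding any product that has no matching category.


INNER JOIN keeps only products rows whose category_id matches an id in categories. Walk through each product:
  - product 1 (Keyboard): category_id=1 -> matches Books
  - product 2 (Notebook): category_id=1 -> matches Books
  - product 3 (Charger): category_id=3 -> matches Kitchen
  - product 4 (Phone): category_id=1 -> matches Books
  - product 5 (Chair): category_id=2 -> matches Apparel
  - product 6 (Printer): category_id=NULL, no match -> dropped
  - product 7 (Monitor): category_id=2 -> matches Apparel
  - product 8 (Pen): category_id=NULL, no match -> dropped
So 2 of 8 rows are dropped.

SQL:
SELECT a.name, b.name AS category
FROM products a
INNER JOIN categories b ON a.category_id = b.id

Result:
name     | category
---------+---------
Keyboard | Books   
Notebook | Books   
Charger  | Kitchen 
Phone    | Books   
Chair    | Apparel 
Monitor  | Apparel 


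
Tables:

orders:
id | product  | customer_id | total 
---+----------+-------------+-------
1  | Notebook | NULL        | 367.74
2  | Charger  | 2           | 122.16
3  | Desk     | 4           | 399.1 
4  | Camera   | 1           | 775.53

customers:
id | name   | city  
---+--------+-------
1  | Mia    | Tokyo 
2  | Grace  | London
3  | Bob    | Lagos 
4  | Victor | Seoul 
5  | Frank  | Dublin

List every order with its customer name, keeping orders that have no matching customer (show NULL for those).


LEFT JOIN keeps every row from orders (the left table); where customer_id has no match in customers, the customer columns become NULL. Walk through each order:
  - order 1 (Notebook): customer_id=NULL, no match -> kept with NULL
  - order 2 (Charger): customer_id=2 -> matches Grace
  - order 3 (Desk): customer_id=4 -> matches Victor
  - order 4 (Camera): customer_id=1 -> matches Mia
All 4 rows appear; 1 has NULL customer.

SQL:
SELECT a.product, b.name AS customer
FROM orders a
LEFT JOIN customers b ON a.customer_id = b.id

Result:
product  | customer
---------+---------
Notebook | NULL    
Charger  | Grace   
Desk     | Victor  
Camera   | Mia     


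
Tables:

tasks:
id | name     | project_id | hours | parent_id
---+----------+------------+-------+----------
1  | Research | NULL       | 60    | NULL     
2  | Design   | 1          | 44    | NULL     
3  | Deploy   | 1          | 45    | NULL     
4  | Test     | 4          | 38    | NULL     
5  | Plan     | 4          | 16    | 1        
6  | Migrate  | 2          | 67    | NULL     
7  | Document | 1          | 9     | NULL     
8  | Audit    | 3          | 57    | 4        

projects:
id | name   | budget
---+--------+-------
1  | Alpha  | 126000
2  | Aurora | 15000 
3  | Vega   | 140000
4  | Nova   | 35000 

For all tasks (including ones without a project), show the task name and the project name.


LEFT JOIN keeps every row from tasks (the left table); where project_id has no match in projects, the project columns become NULL. Walk through each task:
  - task 1 (Research): project_id=NULL, no match -> kept with NULL
  - task 2 (Design): project_id=1 -> matches Alpha
  - task 3 (Deploy): project_id=1 -> matches Alpha
  - task 4 (Test): project_id=4 -> matches Nova
  - task 5 (Plan): project_id=4 -> matches Nova
  - task 6 (Migrate): project_id=2 -> matches Aurora
  - task 7 (Document): project_id=1 -> matches Alpha
  - task 8 (Audit): project_id=3 -> matches Vega
All 8 rows appear; 1 has NULL project.

SQL:
SELECT a.name, b.name AS project
FROM tasks a
LEFT JOIN projects b ON a.project_id = b.id

Result:
name     | project
---------+--------
Research | NULL   
Design   | Alpha  
Deploy   | Alpha  
Test     | Nova   
Plan     | Nova   
Migrate  | Aurora 
Document | Alpha  
Audit    | Vega   


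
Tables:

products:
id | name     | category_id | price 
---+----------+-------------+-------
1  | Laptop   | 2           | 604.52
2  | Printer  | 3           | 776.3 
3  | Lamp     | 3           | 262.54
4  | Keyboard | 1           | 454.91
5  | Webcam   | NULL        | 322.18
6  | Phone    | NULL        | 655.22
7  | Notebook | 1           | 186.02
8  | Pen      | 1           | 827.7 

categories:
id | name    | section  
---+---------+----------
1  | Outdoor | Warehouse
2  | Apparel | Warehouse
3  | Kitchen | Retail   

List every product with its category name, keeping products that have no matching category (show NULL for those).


LEFT JOIN keeps every row from products (the left table); where category_id has no match in categories, the category columns become NULL. Walk through each product:
  - product 1 (Laptop): category_id=2 -> matches Apparel
  - product 2 (Printer): category_id=3 -> matches Kitchen
  - product 3 (Lamp): category_id=3 -> matches Kitchen
  - product 4 (Keyboard): category_id=1 -> matches Outdoor
  - product 5 (Webcam): category_id=NULL, no match -> kept with NULL
  - product 6 (Phone): category_id=NULL, no match -> kept with NULL
  - product 7 (Notebook): category_id=1 -> matches Outdoor
  - product 8 (Pen): category_id=1 -> matches Outdoor
All 8 rows appear; 2 have NULL category.

SQL:
SELECT a.name, b.name AS category
FROM products a
LEFT JOIN categories b ON a.category_id = b.id

Result:
name     | category
---------+---------
Laptop   | Apparel 
Printer  | Kitchen 
Lamp     | Kitchen 
Keyboard | Outdoor 
Webcam   | NULL    
Phone    | NULL    
Notebook | Outdoor 
Pen      | Outdoor 


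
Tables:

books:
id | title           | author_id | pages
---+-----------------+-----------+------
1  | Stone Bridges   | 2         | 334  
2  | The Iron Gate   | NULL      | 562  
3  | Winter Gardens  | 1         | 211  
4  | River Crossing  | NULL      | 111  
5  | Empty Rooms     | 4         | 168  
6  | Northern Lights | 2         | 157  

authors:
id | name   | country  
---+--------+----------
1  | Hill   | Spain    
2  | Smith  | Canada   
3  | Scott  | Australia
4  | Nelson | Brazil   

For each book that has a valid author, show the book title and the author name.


INNER JOIN keeps only books rows whose author_id matches an id in authors. Walk through each book:
  - book 1 (Stone Bridges): author_id=2 -> matches Smith
  - book 2 (The Iron Gate): author_id=NULL, no match -> dropped
  - book 3 (Winter Gardens): author_id=1 -> matches Hill
  - book 4 (River Crossing): author_id=NULL, no match -> dropped
  - book 5 (Empty Rooms): author_id=4 -> matches Nelson
  - book 6 (Northern Lights): author_id=2 -> matches Smith
So 2 of 6 rows are dropped.

SQL:
SELECT a.title, b.name AS author
FROM books a
INNER JOIN authors b ON a.author_id = b.id

Result:
title           | author
----------------+-------
Stone Bridges   | Smith 
Winter Gardens  | Hill  
Empty Rooms     | Nelson
Northern Lights | Smith 


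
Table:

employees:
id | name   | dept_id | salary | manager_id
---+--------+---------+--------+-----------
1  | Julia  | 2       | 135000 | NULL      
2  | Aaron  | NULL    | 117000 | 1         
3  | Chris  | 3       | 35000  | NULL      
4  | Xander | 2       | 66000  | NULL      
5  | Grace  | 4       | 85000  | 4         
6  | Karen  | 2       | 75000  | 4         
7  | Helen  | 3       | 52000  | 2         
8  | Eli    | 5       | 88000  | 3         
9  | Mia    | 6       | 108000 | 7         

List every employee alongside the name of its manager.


This is a self-join: employees is joined to a second copy of itself, matching each row's manager_id to another row's id. Use LEFT JOIN so rows with manager_id=NULL are kept.
  - employee 1 (Julia): manager_id=NULL -> NULL
  - employee 2 (Aaron): manager_id=1 -> Julia
  - employee 3 (Chris): manager_id=NULL -> NULL
  - employee 4 (Xander): manager_id=NULL -> NULL
  - employee 5 (Grace): manager_id=4 -> Xander
  - employee 6 (Karen): manager_id=4 -> Xander
  - employee 7 (Helen): manager_id=2 -> Aaron
  - employee 8 (Eli): manager_id=3 -> Chris
  - employee 9 (Mia): manager_id=7 -> Helen

SQL:
SELECT a.name AS item, b.name AS manager
FROM employees a
LEFT JOIN employees b ON a.manager_id = b.id

Result:
item   | manager
-------+--------
Julia  | NULL   
Aaron  | Julia  
Chris  | NULL   
Xander | NULL   
Grace  | Xander 
Karen  | Xander 
Helen  | Aaron  
Eli    | Chris  
Mia    | Helen  


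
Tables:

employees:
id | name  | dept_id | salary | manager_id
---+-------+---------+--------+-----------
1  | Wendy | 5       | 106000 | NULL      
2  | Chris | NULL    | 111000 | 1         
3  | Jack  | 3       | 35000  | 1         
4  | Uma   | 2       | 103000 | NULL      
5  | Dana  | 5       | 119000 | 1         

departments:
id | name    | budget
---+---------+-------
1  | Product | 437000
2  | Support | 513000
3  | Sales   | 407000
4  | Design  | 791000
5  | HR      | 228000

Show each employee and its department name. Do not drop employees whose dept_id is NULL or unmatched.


LEFT JOIN keeps every row from employees (the left table); where dept_id has no match in departments, the department columns become NULL. Walk through each employee:
  - employee 1 (Wendy): dept_id=5 -> matches HR
  - employee 2 (Chris): dept_id=NULL, no match -> kept with NULL
  - employee 3 (Jack): dept_id=3 -> matches Sales
  - employee 4 (Uma): dept_id=2 -> matches Support
  - employee 5 (Dana): dept_id=5 -> matches HR
All 5 rows appear; 1 has NULL department.

SQL:
SELECT a.name, b.name AS department
FROM employees a
LEFT JOIN departments b ON a.dept_id = b.id

Result:
name  | department
------+-----------
Wendy | HR        
Chris | NULL      
Jack  | Sales     
Uma   | Support   
Dana  | HR        


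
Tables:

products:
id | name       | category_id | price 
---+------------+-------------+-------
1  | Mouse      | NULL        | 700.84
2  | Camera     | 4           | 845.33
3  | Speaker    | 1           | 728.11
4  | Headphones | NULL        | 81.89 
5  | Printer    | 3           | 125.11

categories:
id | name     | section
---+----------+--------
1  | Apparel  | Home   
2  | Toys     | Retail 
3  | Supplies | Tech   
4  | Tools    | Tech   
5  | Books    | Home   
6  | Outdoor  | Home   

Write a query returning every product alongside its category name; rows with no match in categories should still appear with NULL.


LEFT JOIN keeps every row from products (the left table); where category_id has no match in categories, the category columns become NULL. Walk through each product:
  - product 1 (Mouse): category_id=NULL, no match -> kept with NULL
  - product 2 (Camera): category_id=4 -> matches Tools
  - product 3 (Speaker): category_id=1 -> matches Apparel
  - product 4 (Headphones): category_id=NULL, no match -> kept with NULL
  - product 5 (Printer): category_id=3 -> matches Supplies
All 5 rows appear; 2 have NULL category.

SQL:
SELECT a.name, b.name AS category
FROM products a
LEFT JOIN categories b ON a.category_id = b.id

Result:
name       | category
-----------+---------
Mouse      | NULL    
Camera     | Tools   
Speaker    | Apparel 
Headphones | NULL    
Printer    | Supplies


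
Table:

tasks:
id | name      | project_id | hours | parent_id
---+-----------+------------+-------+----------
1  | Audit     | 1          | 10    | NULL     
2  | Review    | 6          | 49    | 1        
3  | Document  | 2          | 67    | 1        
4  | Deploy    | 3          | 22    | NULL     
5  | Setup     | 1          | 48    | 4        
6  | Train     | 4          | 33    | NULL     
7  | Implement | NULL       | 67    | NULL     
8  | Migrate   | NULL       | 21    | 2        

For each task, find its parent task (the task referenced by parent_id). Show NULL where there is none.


This is a self-join: tasks is joined to a second copy of itself, matching each row's parent_id to another row's id. Use LEFT JOIN so rows with parent_id=NULL are kept.
  - task 1 (Audit): parent_id=NULL -> NULL
  - task 2 (Review): parent_id=1 -> Audit
  - task 3 (Document): parent_id=1 -> Audit
  - task 4 (Deploy): parent_id=NULL -> NULL
  - task 5 (Setup): parent_id=4 -> Deploy
  - task 6 (Train): parent_id=NULL -> NULL
  - task 7 (Implement): parent_id=NULL -> NULL
  - task 8 (Migrate): parent_id=2 -> Review

SQL:
SELECT a.name AS item, b.name AS parent
FROM tasks a
LEFT JOIN tasks b ON a.parent_id = b.id

Result:
item      | parent
----------+-------
Audit     | NULL  
Review    | Audit 
Document  | Audit 
Deploy    | NULL  
Setup     | Deploy
Train     | NULL  
Implement | NULL  
Migrate   | Review


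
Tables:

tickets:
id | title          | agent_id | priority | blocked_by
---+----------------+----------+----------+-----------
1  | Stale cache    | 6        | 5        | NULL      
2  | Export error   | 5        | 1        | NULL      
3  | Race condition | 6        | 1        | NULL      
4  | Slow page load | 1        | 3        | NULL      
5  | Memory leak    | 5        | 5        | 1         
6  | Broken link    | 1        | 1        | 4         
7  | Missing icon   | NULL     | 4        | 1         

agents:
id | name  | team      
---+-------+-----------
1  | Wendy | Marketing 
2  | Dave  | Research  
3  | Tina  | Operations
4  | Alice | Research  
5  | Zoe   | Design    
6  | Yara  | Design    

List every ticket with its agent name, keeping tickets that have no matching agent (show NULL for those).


LEFT JOIN keeps every row from tickets (the left table); where agent_id has no match in agents, the agent columns become NULL. Walk through each ticket:
  - ticket 1 (Stale cache): agent_id=6 -> matches Yara
  - ticket 2 (Export error): agent_id=5 -> matches Zoe
  - ticket 3 (Race condition): agent_id=6 -> matches Yara
  - ticket 4 (Slow page load): agent_id=1 -> matches Wendy
  - ticket 5 (Memory leak): agent_id=5 -> matches Zoe
  - ticket 6 (Broken link): agent_id=1 -> matches Wendy
  - ticket 7 (Missing icon): agent_id=NULL, no match -> kept with NULL
All 7 rows appear; 1 has NULL agent.

SQL:
SELECT a.title, b.name AS agent
FROM tickets a
LEFT JOIN agents b ON a.agent_id = b.id

Result:
title          | agent
---------------+------
Stale cache    | Yara 
Export error   | Zoe  
Race condition | Yara 
Slow page load | Wendy
Memory leak    | Zoe  
Broken link    | Wendy
Missing icon   | NULL 


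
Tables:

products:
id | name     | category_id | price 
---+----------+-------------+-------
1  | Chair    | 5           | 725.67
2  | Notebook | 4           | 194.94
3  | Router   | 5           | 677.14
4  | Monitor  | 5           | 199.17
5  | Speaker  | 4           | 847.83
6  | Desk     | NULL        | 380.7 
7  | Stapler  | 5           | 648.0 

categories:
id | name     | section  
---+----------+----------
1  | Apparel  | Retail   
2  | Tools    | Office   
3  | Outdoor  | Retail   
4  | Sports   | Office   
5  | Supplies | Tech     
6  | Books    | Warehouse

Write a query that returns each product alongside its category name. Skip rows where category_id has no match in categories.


INNER JOIN keeps only products rows whose category_id matches an id in categories. Walk through each product:
  - product 1 (Chair): category_id=5 -> matches Supplies
  - product 2 (Notebook): category_id=4 -> matches Sports
  - product 3 (Router): category_id=5 -> matches Supplies
  - product 4 (Monitor): category_id=5 -> matches Supplies
  - product 5 (Speaker): category_id=4 -> matches Sports
  - product 6 (Desk): category_id=NULL, no match -> dropped
  - product 7 (Stapler): category_id=5 -> matches Supplies
So 1 of 7 rows is dropped.

SQL:
SELECT a.name, b.name AS category
FROM products a
INNER JOIN categories b ON a.category_id = b.id

Result:
name     | category
---------+---------
Chair    | Supplies
Notebook | Sports  
Router   | Supplies
Monitor  | Supplies
Speaker  | Sports  
Stapler  | Supplies


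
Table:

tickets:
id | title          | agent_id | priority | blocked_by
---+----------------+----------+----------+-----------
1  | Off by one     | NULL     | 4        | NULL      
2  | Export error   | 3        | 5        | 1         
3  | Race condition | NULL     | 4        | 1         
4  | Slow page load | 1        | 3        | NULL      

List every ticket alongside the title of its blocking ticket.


This is a self-join: tickets is joined to a second copy of itself, matching each row's blocked_by to another row's id. Use LEFT JOIN so rows with blocked_by=NULL are kept.
  - ticket 1 (Off by one): blocked_by=NULL -> NULL
  - ticket 2 (Export error): blocked_by=1 -> Off by one
  - ticket 3 (Race condition): blocked_by=1 -> Off by one
  - ticket 4 (Slow page load): blocked_by=NULL -> NULL

SQL:
SELECT a.title AS item, b.title AS blocked_by
FROM tickets a
LEFT JOIN tickets b ON a.blocked_by = b.id

Result:
item           | blocked_by
---------------+-----------
Off by one     | NULL      
Export error   | Off by one
Race condition | Off by one
Slow page load | NULL      


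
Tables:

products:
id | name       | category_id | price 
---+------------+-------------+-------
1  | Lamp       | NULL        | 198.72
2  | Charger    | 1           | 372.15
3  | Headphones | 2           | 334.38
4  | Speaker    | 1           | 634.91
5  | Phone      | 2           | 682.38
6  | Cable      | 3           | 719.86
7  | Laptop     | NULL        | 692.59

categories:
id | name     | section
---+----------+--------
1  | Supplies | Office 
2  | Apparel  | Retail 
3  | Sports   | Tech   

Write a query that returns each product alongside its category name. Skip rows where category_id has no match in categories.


INNER JOIN keeps only products rows whose category_id matches an id in categories. Walk through each product:
  - product 1 (Lamp): category_id=NULL, no match -> dropped
  - product 2 (Charger): category_id=1 -> matches Supplies
  - product 3 (Headphones): category_id=2 -> matches Apparel
  - product 4 (Speaker): category_id=1 -> matches Supplies
  - product 5 (Phone): category_id=2 -> matches Apparel
  - product 6 (Cable): category_id=3 -> matches Sports
  - product 7 (Laptop): category_id=NULL, no match -> dropped
So 2 of 7 rows are dropped.

SQL:
SELECT a.name, b.name AS category
FROM products a
INNER JOIN categories b ON a.category_id = b.id

Result:
name       | category
-----------+---------
Charger    | Supplies
Headphones | Apparel 
Speaker    | Supplies
Phone      | Apparel 
Cable      | Sports  


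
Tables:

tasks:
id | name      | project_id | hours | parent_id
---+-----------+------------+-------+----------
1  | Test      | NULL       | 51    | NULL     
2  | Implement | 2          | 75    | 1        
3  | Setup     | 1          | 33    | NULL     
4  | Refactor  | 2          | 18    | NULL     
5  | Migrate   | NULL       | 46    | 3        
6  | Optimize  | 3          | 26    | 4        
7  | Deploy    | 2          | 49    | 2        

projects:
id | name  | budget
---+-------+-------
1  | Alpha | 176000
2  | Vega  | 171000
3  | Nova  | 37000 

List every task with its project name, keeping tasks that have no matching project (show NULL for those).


LEFT JOIN keeps every row from tasks (the left table); where project_id has no match in projects, the project columns become NULL. Walk through each task:
  - task 1 (Test): project_id=NULL, no match -> kept with NULL
  - task 2 (Implement): project_id=2 -> matches Vega
  - task 3 (Setup): project_id=1 -> matches Alpha
  - task 4 (Refactor): project_id=2 -> matches Vega
  - task 5 (Migrate): project_id=NULL, no match -> kept with NULL
  - task 6 (Optimize): project_id=3 -> matches Nova
  - task 7 (Deploy): project_id=2 -> matches Vega
All 7 rows appear; 2 have NULL project.

SQL:
SELECT a.name, b.name AS project
FROM tasks a
LEFT JOIN projects b ON a.project_id = b.id

Result:
name      | project
----------+--------
Test      | NULL   
Implement | Vega   
Setup     | Alpha  
Refactor  | Vega   
Migrate   | NULL   
Optimize  | Nova   
Deploy    | Vega   


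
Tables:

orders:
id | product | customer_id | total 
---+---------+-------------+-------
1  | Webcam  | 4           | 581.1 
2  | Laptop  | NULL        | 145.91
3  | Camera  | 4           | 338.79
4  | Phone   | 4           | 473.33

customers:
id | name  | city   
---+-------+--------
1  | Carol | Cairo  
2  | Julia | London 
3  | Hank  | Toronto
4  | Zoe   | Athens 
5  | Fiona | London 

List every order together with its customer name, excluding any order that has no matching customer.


INNER JOIN keeps only orders rows whose customer_id matches an id in customers. Walk through each order:
  - order 1 (Webcam): customer_id=4 -> matches Zoe
  - order 2 (Laptop): customer_id=NULL, no match -> dropped
  - order 3 (Camera): customer_id=4 -> matches Zoe
  - order 4 (Phone): customer_id=4 -> matches Zoe
So 1 of 4 rows is dropped.

SQL:
SELECT a.product, b.name AS customer
FROM orders a
INNER JOIN customers b ON a.customer_id = b.id

Result:
product | customer
--------+---------
Webcam  | Zoe     
Camera  | Zoe     
Phone   | Zoe     


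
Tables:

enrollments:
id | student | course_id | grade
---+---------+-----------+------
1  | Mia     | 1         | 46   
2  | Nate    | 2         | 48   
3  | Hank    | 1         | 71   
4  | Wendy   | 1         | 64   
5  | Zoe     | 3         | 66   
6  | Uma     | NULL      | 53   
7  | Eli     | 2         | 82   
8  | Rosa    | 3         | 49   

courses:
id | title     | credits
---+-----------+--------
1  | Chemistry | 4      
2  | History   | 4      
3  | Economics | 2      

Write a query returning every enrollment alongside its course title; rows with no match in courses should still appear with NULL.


LEFT JOIN keeps every row from enrollments (the left table); where course_id has no match in courses, the course columns become NULL. Walk through each enrollment:
  - enrollment 1 (Mia): course_id=1 -> matches Chemistry
  - enrollment 2 (Nate): course_id=2 -> matches History
  - enrollment 3 (Hank): course_id=1 -> matches Chemistry
  - enrollment 4 (Wendy): course_id=1 -> matches Chemistry
  - enrollment 5 (Zoe): course_id=3 -> matches Economics
  - enrollment 6 (Uma): course_id=NULL, no match -> kept with NULL
  - enrollment 7 (Eli): course_id=2 -> matches History
  - enrollment 8 (Rosa): course_id=3 -> matches Economics
All 8 rows appear; 1 has NULL course.

SQL:
SELECT a.student, b.title AS course
FROM enrollments a
LEFT JOIN courses b ON a.course_id = b.id

Result:
student | course   
--------+----------
Mia     | Chemistry
Nate    | History  
Hank    | Chemistry
Wendy   | Chemistry
Zoe     | Economics
Uma     | NULL     
Eli     | History  
Rosa    | Economics


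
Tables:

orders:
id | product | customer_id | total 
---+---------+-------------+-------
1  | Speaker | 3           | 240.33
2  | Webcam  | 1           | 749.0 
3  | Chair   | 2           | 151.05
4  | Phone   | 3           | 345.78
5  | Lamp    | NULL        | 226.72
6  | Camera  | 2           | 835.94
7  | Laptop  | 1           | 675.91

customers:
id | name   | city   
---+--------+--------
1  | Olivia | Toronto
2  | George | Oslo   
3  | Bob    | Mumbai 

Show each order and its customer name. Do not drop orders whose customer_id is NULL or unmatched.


LEFT JOIN keeps every row from orders (the left table); where customer_id has no match in customers, the customer columns become NULL. Walk through each order:
  - order 1 (Speaker): customer_id=3 -> matches Bob
  - order 2 (Webcam): customer_id=1 -> matches Olivia
  - order 3 (Chair): customer_id=2 -> matches George
  - order 4 (Phone): customer_id=3 -> matches Bob
  - order 5 (Lamp): customer_id=NULL, no match -> kept with NULL
  - order 6 (Camera): customer_id=2 -> matches George
  - order 7 (Laptop): customer_id=1 -> matches Olivia
All 7 rows appear; 1 has NULL customer.

SQL:
SELECT a.product, b.name AS customer
FROM orders a
LEFT JOIN customers b ON a.customer_id = b.id

Result:
product | customer
--------+---------
Speaker | Bob     
Webcam  | Olivia  
Chair   | George  
Phone   | Bob     
Lamp    | NULL    
Camera  | George  
Laptop  | Olivia  


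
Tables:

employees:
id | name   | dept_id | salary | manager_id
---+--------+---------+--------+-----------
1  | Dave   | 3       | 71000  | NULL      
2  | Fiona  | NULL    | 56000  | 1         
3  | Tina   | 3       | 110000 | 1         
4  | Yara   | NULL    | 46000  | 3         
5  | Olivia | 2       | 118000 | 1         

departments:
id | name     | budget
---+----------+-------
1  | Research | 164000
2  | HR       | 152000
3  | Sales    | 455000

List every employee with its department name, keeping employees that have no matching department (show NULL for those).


LEFT JOIN keeps every row from employees (the left table); where dept_id has no match in departments, the department columns become NULL. Walk through each employee:
  - employee 1 (Dave): dept_id=3 -> matches Sales
  - employee 2 (Fiona): dept_id=NULL, no match -> kept with NULL
  - employee 3 (Tina): dept_id=3 -> matches Sales
  - employee 4 (Yara): dept_id=NULL, no match -> kept with NULL
  - employee 5 (Olivia): dept_id=2 -> matches HR
All 5 rows appear; 2 have NULL department.

SQL:
SELECT a.name, b.name AS department
FROM employees a
LEFT JOIN departments b ON a.dept_id = b.id

Result:
name   | department
-------+-----------
Dave   | Sales     
Fiona  | NULL      
Tina   | Sales     
Yara   | NULL      
Olivia | HR        


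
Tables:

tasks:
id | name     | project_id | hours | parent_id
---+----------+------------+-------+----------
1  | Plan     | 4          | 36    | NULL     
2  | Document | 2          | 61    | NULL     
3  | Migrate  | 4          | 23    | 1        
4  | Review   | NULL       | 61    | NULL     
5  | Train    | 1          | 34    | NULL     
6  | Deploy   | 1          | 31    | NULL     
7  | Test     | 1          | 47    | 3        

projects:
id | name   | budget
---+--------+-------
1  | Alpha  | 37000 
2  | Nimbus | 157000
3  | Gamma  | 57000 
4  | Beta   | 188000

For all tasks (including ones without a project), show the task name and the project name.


LEFT JOIN keeps every row from tasks (the left table); where project_id has no match in projects, the project columns become NULL. Walk through each task:
  - task 1 (Plan): project_id=4 -> matches Beta
  - task 2 (Document): project_id=2 -> matches Nimbus
  - task 3 (Migrate): project_id=4 -> matches Beta
  - task 4 (Review): project_id=NULL, no match -> kept with NULL
  - task 5 (Train): project_id=1 -> matches Alpha
  - task 6 (Deploy): project_id=1 -> matches Alpha
  - task 7 (Test): project_id=1 -> matches Alpha
All 7 rows appear; 1 has NULL project.

SQL:
SELECT a.name, b.name AS project
FROM tasks a
LEFT JOIN projects b ON a.project_id = b.id

Result:
name     | project
---------+--------
Plan     | Beta   
Document | Nimbus 
Migrate  | Beta   
Review   | NULL   
Train    | Alpha  
Deploy   | Alpha  
Test     | Alpha  


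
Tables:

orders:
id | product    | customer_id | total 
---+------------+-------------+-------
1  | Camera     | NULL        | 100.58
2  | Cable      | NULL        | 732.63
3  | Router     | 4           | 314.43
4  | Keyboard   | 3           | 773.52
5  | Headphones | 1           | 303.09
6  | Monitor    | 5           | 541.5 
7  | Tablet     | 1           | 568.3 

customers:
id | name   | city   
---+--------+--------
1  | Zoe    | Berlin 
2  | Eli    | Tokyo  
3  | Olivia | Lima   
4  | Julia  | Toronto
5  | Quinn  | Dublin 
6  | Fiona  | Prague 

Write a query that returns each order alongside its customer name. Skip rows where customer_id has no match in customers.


INNER JOIN keeps only orders rows whose customer_id matches an id in customers. Walk through each order:
  - order 1 (Camera): customer_id=NULL, no match -> dropped
  - order 2 (Cable): customer_id=NULL, no match -> dropped
  - order 3 (Router): customer_id=4 -> matches Julia
  - order 4 (Keyboard): customer_id=3 -> matches Olivia
  - order 5 (Headphones): customer_id=1 -> matches Zoe
  - order 6 (Monitor): customer_id=5 -> matches Quinn
  - order 7 (Tablet): customer_id=1 -> matches Zoe
So 2 of 7 rows are dropped.

SQL:
SELECT a.product, b.name AS customer
FROM orders a
INNER JOIN customers b ON a.customer_id = b.id

Result:
product    | customer
-----------+---------
Router     | Julia   
Keyboard   | Olivia  
Headphones | Zoe     
Monitor    | Quinn   
Tablet     | Zoe     


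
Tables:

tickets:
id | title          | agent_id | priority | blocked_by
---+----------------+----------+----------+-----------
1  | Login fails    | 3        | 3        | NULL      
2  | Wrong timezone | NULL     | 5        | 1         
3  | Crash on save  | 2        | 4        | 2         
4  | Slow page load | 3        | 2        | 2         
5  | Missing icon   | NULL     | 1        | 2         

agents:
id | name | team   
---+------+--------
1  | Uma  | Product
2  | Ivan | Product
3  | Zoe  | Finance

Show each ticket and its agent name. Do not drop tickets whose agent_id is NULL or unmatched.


LEFT JOIN keeps every row from tickets (the left table); where agent_id has no match in agents, the agent columns become NULL. Walk through each ticket:
  - ticket 1 (Login fails): agent_id=3 -> matches Zoe
  - ticket 2 (Wrong timezone): agent_id=NULL, no match -> kept with NULL
  - ticket 3 (Crash on save): agent_id=2 -> matches Ivan
  - ticket 4 (Slow page load): agent_id=3 -> matches Zoe
  - ticket 5 (Missing icon): agent_id=NULL, no match -> kept with NULL
All 5 rows appear; 2 have NULL agent.

SQL:
SELECT a.title, b.name AS agent
FROM tickets a
LEFT JOIN agents b ON a.agent_id = b.id

Result:
title          | agent
---------------+------
Login fails    | Zoe  
Wrong timezone | NULL 
Crash on save  | Ivan 
Slow page load | Zoe  
Missing icon   | NULL 


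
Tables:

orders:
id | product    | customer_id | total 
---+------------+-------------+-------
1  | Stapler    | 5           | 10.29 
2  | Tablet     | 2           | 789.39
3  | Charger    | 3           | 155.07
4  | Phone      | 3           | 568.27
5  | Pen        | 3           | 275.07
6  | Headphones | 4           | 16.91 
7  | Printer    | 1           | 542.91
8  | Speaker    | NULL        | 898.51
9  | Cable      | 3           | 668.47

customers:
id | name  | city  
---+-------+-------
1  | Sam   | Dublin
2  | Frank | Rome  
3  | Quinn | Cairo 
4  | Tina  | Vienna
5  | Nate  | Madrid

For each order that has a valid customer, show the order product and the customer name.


INNER JOIN keeps only orders rows whose customer_id matches an id in customers. Walk through each order:
  - order 1 (Stapler): customer_id=5 -> matches Nate
  - order 2 (Tablet): customer_id=2 -> matches Frank
  - order 3 (Charger): customer_id=3 -> matches Quinn
  - order 4 (Phone): customer_id=3 -> matches Quinn
  - order 5 (Pen): customer_id=3 -> matches Quinn
  - order 6 (Headphones): customer_id=4 -> matches Tina
  - order 7 (Printer): customer_id=1 -> matches Sam
  - order 8 (Speaker): customer_id=NULL, no match -> dropped
  - order 9 (Cable): customer_id=3 -> matches Quinn
So 1 of 9 rows is dropped.

SQL:
SELECT a.product, b.name AS customer
FROM orders a
INNER JOIN customers b ON a.customer_id = b.id

Result:
product    | customer
-----------+---------
Stapler    | Nate    
Tablet     | Frank   
Charger    | Quinn   
Phone      | Quinn   
Pen        | Quinn   
Headphones | Tina    
Printer    | Sam     
Cable      | Quinn   


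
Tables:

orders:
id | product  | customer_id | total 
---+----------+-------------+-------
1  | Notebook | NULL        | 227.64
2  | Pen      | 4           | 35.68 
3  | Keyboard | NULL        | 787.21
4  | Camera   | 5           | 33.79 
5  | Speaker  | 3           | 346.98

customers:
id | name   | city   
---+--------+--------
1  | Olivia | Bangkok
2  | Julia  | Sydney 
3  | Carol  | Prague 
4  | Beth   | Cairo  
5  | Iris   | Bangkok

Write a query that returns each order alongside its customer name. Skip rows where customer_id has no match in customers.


INNER JOIN keeps only orders rows whose customer_id matches an id in customers. Walk through each order:
  - order 1 (Notebook): customer_id=NULL, no match -> dropped
  - order 2 (Pen): customer_id=4 -> matches Beth
  - order 3 (Keyboard): customer_id=NULL, no match -> dropped
  - order 4 (Camera): customer_id=5 -> matches Iris
  - order 5 (Speaker): customer_id=3 -> matches Carol
So 2 of 5 rows are dropped.

SQL:
SELECT a.product, b.name AS customer
FROM orders a
INNER JOIN customers b ON a.customer_id = b.id

Result:
product | customer
--------+---------
Pen     | Beth    
Camera  | Iris    
Speaker | Carol   


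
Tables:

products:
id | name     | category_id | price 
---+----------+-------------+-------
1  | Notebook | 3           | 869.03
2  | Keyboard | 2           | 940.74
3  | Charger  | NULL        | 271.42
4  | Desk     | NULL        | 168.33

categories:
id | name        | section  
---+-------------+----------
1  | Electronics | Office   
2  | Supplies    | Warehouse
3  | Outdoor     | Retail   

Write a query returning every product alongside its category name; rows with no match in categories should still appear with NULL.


LEFT JOIN keeps every row from products (the left table); where category_id has no match in categories, the category columns become NULL. Walk through each product:
  - product 1 (Notebook): category_id=3 -> matches Outdoor
  - product 2 (Keyboard): category_id=2 -> matches Supplies
  - product 3 (Charger): category_id=NULL, no match -> kept with NULL
  - product 4 (Desk): category_id=NULL, no match -> kept with NULL
All 4 rows appear; 2 have NULL category.

SQL:
SELECT a.name, b.name AS category
FROM products a
LEFT JOIN categories b ON a.category_id = b.id

Result:
name     | category
---------+---------
Notebook | Outdoor 
Keyboard | Supplies
Charger  | NULL    
Desk     | NULL    
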